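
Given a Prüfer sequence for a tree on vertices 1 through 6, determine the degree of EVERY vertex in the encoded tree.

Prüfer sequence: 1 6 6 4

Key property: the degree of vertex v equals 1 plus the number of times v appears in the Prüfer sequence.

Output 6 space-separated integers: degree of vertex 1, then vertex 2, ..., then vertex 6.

p_1 = 1: count[1] becomes 1
p_2 = 6: count[6] becomes 1
p_3 = 6: count[6] becomes 2
p_4 = 4: count[4] becomes 1
Degrees (1 + count): deg[1]=1+1=2, deg[2]=1+0=1, deg[3]=1+0=1, deg[4]=1+1=2, deg[5]=1+0=1, deg[6]=1+2=3

Answer: 2 1 1 2 1 3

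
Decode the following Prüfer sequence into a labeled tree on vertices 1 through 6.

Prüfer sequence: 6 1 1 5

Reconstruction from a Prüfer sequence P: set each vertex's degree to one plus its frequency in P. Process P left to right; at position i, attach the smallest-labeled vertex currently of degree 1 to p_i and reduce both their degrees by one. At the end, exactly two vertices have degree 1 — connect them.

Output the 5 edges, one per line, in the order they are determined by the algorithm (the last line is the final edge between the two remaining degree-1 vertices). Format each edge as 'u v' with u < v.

Answer: 2 6
1 3
1 4
1 5
5 6

Derivation:
Initial degrees: {1:3, 2:1, 3:1, 4:1, 5:2, 6:2}
Step 1: smallest deg-1 vertex = 2, p_1 = 6. Add edge {2,6}. Now deg[2]=0, deg[6]=1.
Step 2: smallest deg-1 vertex = 3, p_2 = 1. Add edge {1,3}. Now deg[3]=0, deg[1]=2.
Step 3: smallest deg-1 vertex = 4, p_3 = 1. Add edge {1,4}. Now deg[4]=0, deg[1]=1.
Step 4: smallest deg-1 vertex = 1, p_4 = 5. Add edge {1,5}. Now deg[1]=0, deg[5]=1.
Final: two remaining deg-1 vertices are 5, 6. Add edge {5,6}.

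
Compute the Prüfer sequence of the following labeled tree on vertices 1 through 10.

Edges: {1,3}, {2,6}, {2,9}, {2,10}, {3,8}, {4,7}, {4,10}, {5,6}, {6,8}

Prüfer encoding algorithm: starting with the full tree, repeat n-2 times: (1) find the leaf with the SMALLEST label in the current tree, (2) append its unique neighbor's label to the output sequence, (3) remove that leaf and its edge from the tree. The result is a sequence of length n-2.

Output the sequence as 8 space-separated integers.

Step 1: leaves = {1,5,7,9}. Remove smallest leaf 1, emit neighbor 3.
Step 2: leaves = {3,5,7,9}. Remove smallest leaf 3, emit neighbor 8.
Step 3: leaves = {5,7,8,9}. Remove smallest leaf 5, emit neighbor 6.
Step 4: leaves = {7,8,9}. Remove smallest leaf 7, emit neighbor 4.
Step 5: leaves = {4,8,9}. Remove smallest leaf 4, emit neighbor 10.
Step 6: leaves = {8,9,10}. Remove smallest leaf 8, emit neighbor 6.
Step 7: leaves = {6,9,10}. Remove smallest leaf 6, emit neighbor 2.
Step 8: leaves = {9,10}. Remove smallest leaf 9, emit neighbor 2.
Done: 2 vertices remain (2, 10). Sequence = [3 8 6 4 10 6 2 2]

Answer: 3 8 6 4 10 6 2 2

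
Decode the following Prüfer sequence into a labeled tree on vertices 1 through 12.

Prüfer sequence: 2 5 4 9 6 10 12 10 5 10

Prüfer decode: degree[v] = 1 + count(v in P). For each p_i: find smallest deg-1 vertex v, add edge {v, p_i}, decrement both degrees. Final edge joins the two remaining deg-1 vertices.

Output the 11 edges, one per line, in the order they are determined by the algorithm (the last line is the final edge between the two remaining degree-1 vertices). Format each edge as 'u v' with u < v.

Answer: 1 2
2 5
3 4
4 9
6 7
6 10
8 12
9 10
5 11
5 10
10 12

Derivation:
Initial degrees: {1:1, 2:2, 3:1, 4:2, 5:3, 6:2, 7:1, 8:1, 9:2, 10:4, 11:1, 12:2}
Step 1: smallest deg-1 vertex = 1, p_1 = 2. Add edge {1,2}. Now deg[1]=0, deg[2]=1.
Step 2: smallest deg-1 vertex = 2, p_2 = 5. Add edge {2,5}. Now deg[2]=0, deg[5]=2.
Step 3: smallest deg-1 vertex = 3, p_3 = 4. Add edge {3,4}. Now deg[3]=0, deg[4]=1.
Step 4: smallest deg-1 vertex = 4, p_4 = 9. Add edge {4,9}. Now deg[4]=0, deg[9]=1.
Step 5: smallest deg-1 vertex = 7, p_5 = 6. Add edge {6,7}. Now deg[7]=0, deg[6]=1.
Step 6: smallest deg-1 vertex = 6, p_6 = 10. Add edge {6,10}. Now deg[6]=0, deg[10]=3.
Step 7: smallest deg-1 vertex = 8, p_7 = 12. Add edge {8,12}. Now deg[8]=0, deg[12]=1.
Step 8: smallest deg-1 vertex = 9, p_8 = 10. Add edge {9,10}. Now deg[9]=0, deg[10]=2.
Step 9: smallest deg-1 vertex = 11, p_9 = 5. Add edge {5,11}. Now deg[11]=0, deg[5]=1.
Step 10: smallest deg-1 vertex = 5, p_10 = 10. Add edge {5,10}. Now deg[5]=0, deg[10]=1.
Final: two remaining deg-1 vertices are 10, 12. Add edge {10,12}.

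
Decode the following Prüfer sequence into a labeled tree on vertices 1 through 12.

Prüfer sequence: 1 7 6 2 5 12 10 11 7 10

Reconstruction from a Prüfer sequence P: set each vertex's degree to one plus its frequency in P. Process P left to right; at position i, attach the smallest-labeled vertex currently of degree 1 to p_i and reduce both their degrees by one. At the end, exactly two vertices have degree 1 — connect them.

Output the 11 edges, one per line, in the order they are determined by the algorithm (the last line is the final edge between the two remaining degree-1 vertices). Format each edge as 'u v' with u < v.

Initial degrees: {1:2, 2:2, 3:1, 4:1, 5:2, 6:2, 7:3, 8:1, 9:1, 10:3, 11:2, 12:2}
Step 1: smallest deg-1 vertex = 3, p_1 = 1. Add edge {1,3}. Now deg[3]=0, deg[1]=1.
Step 2: smallest deg-1 vertex = 1, p_2 = 7. Add edge {1,7}. Now deg[1]=0, deg[7]=2.
Step 3: smallest deg-1 vertex = 4, p_3 = 6. Add edge {4,6}. Now deg[4]=0, deg[6]=1.
Step 4: smallest deg-1 vertex = 6, p_4 = 2. Add edge {2,6}. Now deg[6]=0, deg[2]=1.
Step 5: smallest deg-1 vertex = 2, p_5 = 5. Add edge {2,5}. Now deg[2]=0, deg[5]=1.
Step 6: smallest deg-1 vertex = 5, p_6 = 12. Add edge {5,12}. Now deg[5]=0, deg[12]=1.
Step 7: smallest deg-1 vertex = 8, p_7 = 10. Add edge {8,10}. Now deg[8]=0, deg[10]=2.
Step 8: smallest deg-1 vertex = 9, p_8 = 11. Add edge {9,11}. Now deg[9]=0, deg[11]=1.
Step 9: smallest deg-1 vertex = 11, p_9 = 7. Add edge {7,11}. Now deg[11]=0, deg[7]=1.
Step 10: smallest deg-1 vertex = 7, p_10 = 10. Add edge {7,10}. Now deg[7]=0, deg[10]=1.
Final: two remaining deg-1 vertices are 10, 12. Add edge {10,12}.

Answer: 1 3
1 7
4 6
2 6
2 5
5 12
8 10
9 11
7 11
7 10
10 12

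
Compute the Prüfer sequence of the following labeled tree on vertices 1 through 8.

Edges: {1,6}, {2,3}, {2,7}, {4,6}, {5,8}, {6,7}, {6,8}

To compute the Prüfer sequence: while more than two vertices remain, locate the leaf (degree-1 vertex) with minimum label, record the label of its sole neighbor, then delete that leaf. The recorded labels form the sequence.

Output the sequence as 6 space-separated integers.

Step 1: leaves = {1,3,4,5}. Remove smallest leaf 1, emit neighbor 6.
Step 2: leaves = {3,4,5}. Remove smallest leaf 3, emit neighbor 2.
Step 3: leaves = {2,4,5}. Remove smallest leaf 2, emit neighbor 7.
Step 4: leaves = {4,5,7}. Remove smallest leaf 4, emit neighbor 6.
Step 5: leaves = {5,7}. Remove smallest leaf 5, emit neighbor 8.
Step 6: leaves = {7,8}. Remove smallest leaf 7, emit neighbor 6.
Done: 2 vertices remain (6, 8). Sequence = [6 2 7 6 8 6]

Answer: 6 2 7 6 8 6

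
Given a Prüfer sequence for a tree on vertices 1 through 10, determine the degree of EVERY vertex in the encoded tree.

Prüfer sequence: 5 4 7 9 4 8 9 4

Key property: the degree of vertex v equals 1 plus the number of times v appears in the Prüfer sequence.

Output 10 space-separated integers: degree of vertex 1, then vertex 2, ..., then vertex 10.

Answer: 1 1 1 4 2 1 2 2 3 1

Derivation:
p_1 = 5: count[5] becomes 1
p_2 = 4: count[4] becomes 1
p_3 = 7: count[7] becomes 1
p_4 = 9: count[9] becomes 1
p_5 = 4: count[4] becomes 2
p_6 = 8: count[8] becomes 1
p_7 = 9: count[9] becomes 2
p_8 = 4: count[4] becomes 3
Degrees (1 + count): deg[1]=1+0=1, deg[2]=1+0=1, deg[3]=1+0=1, deg[4]=1+3=4, deg[5]=1+1=2, deg[6]=1+0=1, deg[7]=1+1=2, deg[8]=1+1=2, deg[9]=1+2=3, deg[10]=1+0=1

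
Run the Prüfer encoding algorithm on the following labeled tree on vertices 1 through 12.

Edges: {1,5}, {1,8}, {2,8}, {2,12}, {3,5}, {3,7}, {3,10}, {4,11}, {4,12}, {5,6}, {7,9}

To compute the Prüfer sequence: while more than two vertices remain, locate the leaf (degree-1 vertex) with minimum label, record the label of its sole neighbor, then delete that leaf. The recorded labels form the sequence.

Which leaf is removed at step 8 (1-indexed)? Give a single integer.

Step 1: current leaves = {6,9,10,11}. Remove leaf 6 (neighbor: 5).
Step 2: current leaves = {9,10,11}. Remove leaf 9 (neighbor: 7).
Step 3: current leaves = {7,10,11}. Remove leaf 7 (neighbor: 3).
Step 4: current leaves = {10,11}. Remove leaf 10 (neighbor: 3).
Step 5: current leaves = {3,11}. Remove leaf 3 (neighbor: 5).
Step 6: current leaves = {5,11}. Remove leaf 5 (neighbor: 1).
Step 7: current leaves = {1,11}. Remove leaf 1 (neighbor: 8).
Step 8: current leaves = {8,11}. Remove leaf 8 (neighbor: 2).

Answer: 8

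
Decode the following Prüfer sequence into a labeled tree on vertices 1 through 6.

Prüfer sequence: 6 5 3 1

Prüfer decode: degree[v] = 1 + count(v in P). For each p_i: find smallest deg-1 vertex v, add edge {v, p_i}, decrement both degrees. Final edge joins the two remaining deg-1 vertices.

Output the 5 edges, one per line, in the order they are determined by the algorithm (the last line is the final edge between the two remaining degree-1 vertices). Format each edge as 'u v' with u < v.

Answer: 2 6
4 5
3 5
1 3
1 6

Derivation:
Initial degrees: {1:2, 2:1, 3:2, 4:1, 5:2, 6:2}
Step 1: smallest deg-1 vertex = 2, p_1 = 6. Add edge {2,6}. Now deg[2]=0, deg[6]=1.
Step 2: smallest deg-1 vertex = 4, p_2 = 5. Add edge {4,5}. Now deg[4]=0, deg[5]=1.
Step 3: smallest deg-1 vertex = 5, p_3 = 3. Add edge {3,5}. Now deg[5]=0, deg[3]=1.
Step 4: smallest deg-1 vertex = 3, p_4 = 1. Add edge {1,3}. Now deg[3]=0, deg[1]=1.
Final: two remaining deg-1 vertices are 1, 6. Add edge {1,6}.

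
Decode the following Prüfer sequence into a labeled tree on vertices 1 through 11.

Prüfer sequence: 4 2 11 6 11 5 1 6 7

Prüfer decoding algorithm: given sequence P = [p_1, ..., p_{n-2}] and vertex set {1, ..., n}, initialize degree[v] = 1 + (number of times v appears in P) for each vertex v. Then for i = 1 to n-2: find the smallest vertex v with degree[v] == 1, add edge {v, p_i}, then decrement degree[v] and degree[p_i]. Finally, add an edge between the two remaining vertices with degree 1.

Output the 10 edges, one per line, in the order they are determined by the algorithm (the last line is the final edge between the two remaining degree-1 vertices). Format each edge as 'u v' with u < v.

Initial degrees: {1:2, 2:2, 3:1, 4:2, 5:2, 6:3, 7:2, 8:1, 9:1, 10:1, 11:3}
Step 1: smallest deg-1 vertex = 3, p_1 = 4. Add edge {3,4}. Now deg[3]=0, deg[4]=1.
Step 2: smallest deg-1 vertex = 4, p_2 = 2. Add edge {2,4}. Now deg[4]=0, deg[2]=1.
Step 3: smallest deg-1 vertex = 2, p_3 = 11. Add edge {2,11}. Now deg[2]=0, deg[11]=2.
Step 4: smallest deg-1 vertex = 8, p_4 = 6. Add edge {6,8}. Now deg[8]=0, deg[6]=2.
Step 5: smallest deg-1 vertex = 9, p_5 = 11. Add edge {9,11}. Now deg[9]=0, deg[11]=1.
Step 6: smallest deg-1 vertex = 10, p_6 = 5. Add edge {5,10}. Now deg[10]=0, deg[5]=1.
Step 7: smallest deg-1 vertex = 5, p_7 = 1. Add edge {1,5}. Now deg[5]=0, deg[1]=1.
Step 8: smallest deg-1 vertex = 1, p_8 = 6. Add edge {1,6}. Now deg[1]=0, deg[6]=1.
Step 9: smallest deg-1 vertex = 6, p_9 = 7. Add edge {6,7}. Now deg[6]=0, deg[7]=1.
Final: two remaining deg-1 vertices are 7, 11. Add edge {7,11}.

Answer: 3 4
2 4
2 11
6 8
9 11
5 10
1 5
1 6
6 7
7 11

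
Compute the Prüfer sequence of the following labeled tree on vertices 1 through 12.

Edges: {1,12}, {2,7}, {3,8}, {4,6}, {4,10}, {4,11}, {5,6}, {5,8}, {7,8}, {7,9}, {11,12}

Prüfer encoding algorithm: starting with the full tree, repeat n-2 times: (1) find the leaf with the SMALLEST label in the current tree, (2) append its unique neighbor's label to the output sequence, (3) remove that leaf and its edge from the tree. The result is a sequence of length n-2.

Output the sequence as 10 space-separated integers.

Answer: 12 7 8 7 8 5 6 4 4 11

Derivation:
Step 1: leaves = {1,2,3,9,10}. Remove smallest leaf 1, emit neighbor 12.
Step 2: leaves = {2,3,9,10,12}. Remove smallest leaf 2, emit neighbor 7.
Step 3: leaves = {3,9,10,12}. Remove smallest leaf 3, emit neighbor 8.
Step 4: leaves = {9,10,12}. Remove smallest leaf 9, emit neighbor 7.
Step 5: leaves = {7,10,12}. Remove smallest leaf 7, emit neighbor 8.
Step 6: leaves = {8,10,12}. Remove smallest leaf 8, emit neighbor 5.
Step 7: leaves = {5,10,12}. Remove smallest leaf 5, emit neighbor 6.
Step 8: leaves = {6,10,12}. Remove smallest leaf 6, emit neighbor 4.
Step 9: leaves = {10,12}. Remove smallest leaf 10, emit neighbor 4.
Step 10: leaves = {4,12}. Remove smallest leaf 4, emit neighbor 11.
Done: 2 vertices remain (11, 12). Sequence = [12 7 8 7 8 5 6 4 4 11]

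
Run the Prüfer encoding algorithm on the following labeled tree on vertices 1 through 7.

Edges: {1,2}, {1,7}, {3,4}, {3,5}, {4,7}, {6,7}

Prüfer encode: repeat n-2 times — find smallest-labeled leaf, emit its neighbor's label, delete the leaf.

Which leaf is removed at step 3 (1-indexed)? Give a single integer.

Answer: 5

Derivation:
Step 1: current leaves = {2,5,6}. Remove leaf 2 (neighbor: 1).
Step 2: current leaves = {1,5,6}. Remove leaf 1 (neighbor: 7).
Step 3: current leaves = {5,6}. Remove leaf 5 (neighbor: 3).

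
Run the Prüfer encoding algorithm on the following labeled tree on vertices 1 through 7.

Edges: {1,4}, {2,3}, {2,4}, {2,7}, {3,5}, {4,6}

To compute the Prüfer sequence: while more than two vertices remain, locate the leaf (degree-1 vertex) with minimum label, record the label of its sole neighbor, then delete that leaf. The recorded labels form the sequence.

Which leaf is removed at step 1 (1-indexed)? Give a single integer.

Step 1: current leaves = {1,5,6,7}. Remove leaf 1 (neighbor: 4).

Answer: 1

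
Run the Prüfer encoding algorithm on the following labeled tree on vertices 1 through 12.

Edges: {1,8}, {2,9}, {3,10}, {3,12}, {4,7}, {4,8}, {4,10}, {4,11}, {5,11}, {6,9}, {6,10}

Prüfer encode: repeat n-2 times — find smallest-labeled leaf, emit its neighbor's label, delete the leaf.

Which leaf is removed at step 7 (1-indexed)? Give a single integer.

Answer: 6

Derivation:
Step 1: current leaves = {1,2,5,7,12}. Remove leaf 1 (neighbor: 8).
Step 2: current leaves = {2,5,7,8,12}. Remove leaf 2 (neighbor: 9).
Step 3: current leaves = {5,7,8,9,12}. Remove leaf 5 (neighbor: 11).
Step 4: current leaves = {7,8,9,11,12}. Remove leaf 7 (neighbor: 4).
Step 5: current leaves = {8,9,11,12}. Remove leaf 8 (neighbor: 4).
Step 6: current leaves = {9,11,12}. Remove leaf 9 (neighbor: 6).
Step 7: current leaves = {6,11,12}. Remove leaf 6 (neighbor: 10).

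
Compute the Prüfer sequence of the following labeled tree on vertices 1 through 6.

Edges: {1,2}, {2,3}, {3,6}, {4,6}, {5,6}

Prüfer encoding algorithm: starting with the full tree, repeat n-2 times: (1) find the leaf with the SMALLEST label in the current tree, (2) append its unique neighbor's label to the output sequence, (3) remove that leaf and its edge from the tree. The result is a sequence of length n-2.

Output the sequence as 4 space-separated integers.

Step 1: leaves = {1,4,5}. Remove smallest leaf 1, emit neighbor 2.
Step 2: leaves = {2,4,5}. Remove smallest leaf 2, emit neighbor 3.
Step 3: leaves = {3,4,5}. Remove smallest leaf 3, emit neighbor 6.
Step 4: leaves = {4,5}. Remove smallest leaf 4, emit neighbor 6.
Done: 2 vertices remain (5, 6). Sequence = [2 3 6 6]

Answer: 2 3 6 6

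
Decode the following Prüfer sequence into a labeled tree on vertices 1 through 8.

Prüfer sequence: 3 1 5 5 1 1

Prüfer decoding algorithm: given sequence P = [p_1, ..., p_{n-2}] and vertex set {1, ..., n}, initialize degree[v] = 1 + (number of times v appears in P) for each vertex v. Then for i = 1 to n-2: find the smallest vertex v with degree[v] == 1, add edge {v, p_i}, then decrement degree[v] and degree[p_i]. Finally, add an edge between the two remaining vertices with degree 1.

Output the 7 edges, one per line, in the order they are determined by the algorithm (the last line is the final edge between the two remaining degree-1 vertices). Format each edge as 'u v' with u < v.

Answer: 2 3
1 3
4 5
5 6
1 5
1 7
1 8

Derivation:
Initial degrees: {1:4, 2:1, 3:2, 4:1, 5:3, 6:1, 7:1, 8:1}
Step 1: smallest deg-1 vertex = 2, p_1 = 3. Add edge {2,3}. Now deg[2]=0, deg[3]=1.
Step 2: smallest deg-1 vertex = 3, p_2 = 1. Add edge {1,3}. Now deg[3]=0, deg[1]=3.
Step 3: smallest deg-1 vertex = 4, p_3 = 5. Add edge {4,5}. Now deg[4]=0, deg[5]=2.
Step 4: smallest deg-1 vertex = 6, p_4 = 5. Add edge {5,6}. Now deg[6]=0, deg[5]=1.
Step 5: smallest deg-1 vertex = 5, p_5 = 1. Add edge {1,5}. Now deg[5]=0, deg[1]=2.
Step 6: smallest deg-1 vertex = 7, p_6 = 1. Add edge {1,7}. Now deg[7]=0, deg[1]=1.
Final: two remaining deg-1 vertices are 1, 8. Add edge {1,8}.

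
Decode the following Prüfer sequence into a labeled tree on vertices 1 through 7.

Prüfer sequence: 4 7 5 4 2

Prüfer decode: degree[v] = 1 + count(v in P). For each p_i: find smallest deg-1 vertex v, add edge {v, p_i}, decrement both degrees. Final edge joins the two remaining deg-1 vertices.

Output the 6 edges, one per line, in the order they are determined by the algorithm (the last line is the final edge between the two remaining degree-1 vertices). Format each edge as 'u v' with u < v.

Initial degrees: {1:1, 2:2, 3:1, 4:3, 5:2, 6:1, 7:2}
Step 1: smallest deg-1 vertex = 1, p_1 = 4. Add edge {1,4}. Now deg[1]=0, deg[4]=2.
Step 2: smallest deg-1 vertex = 3, p_2 = 7. Add edge {3,7}. Now deg[3]=0, deg[7]=1.
Step 3: smallest deg-1 vertex = 6, p_3 = 5. Add edge {5,6}. Now deg[6]=0, deg[5]=1.
Step 4: smallest deg-1 vertex = 5, p_4 = 4. Add edge {4,5}. Now deg[5]=0, deg[4]=1.
Step 5: smallest deg-1 vertex = 4, p_5 = 2. Add edge {2,4}. Now deg[4]=0, deg[2]=1.
Final: two remaining deg-1 vertices are 2, 7. Add edge {2,7}.

Answer: 1 4
3 7
5 6
4 5
2 4
2 7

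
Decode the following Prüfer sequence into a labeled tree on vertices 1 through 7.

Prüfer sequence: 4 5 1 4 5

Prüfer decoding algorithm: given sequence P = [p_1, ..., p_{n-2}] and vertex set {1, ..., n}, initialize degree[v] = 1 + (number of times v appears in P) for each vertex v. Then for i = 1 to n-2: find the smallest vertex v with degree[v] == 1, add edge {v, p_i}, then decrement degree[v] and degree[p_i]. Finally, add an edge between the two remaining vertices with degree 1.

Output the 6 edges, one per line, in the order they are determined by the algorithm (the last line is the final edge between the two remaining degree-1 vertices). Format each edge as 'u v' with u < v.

Answer: 2 4
3 5
1 6
1 4
4 5
5 7

Derivation:
Initial degrees: {1:2, 2:1, 3:1, 4:3, 5:3, 6:1, 7:1}
Step 1: smallest deg-1 vertex = 2, p_1 = 4. Add edge {2,4}. Now deg[2]=0, deg[4]=2.
Step 2: smallest deg-1 vertex = 3, p_2 = 5. Add edge {3,5}. Now deg[3]=0, deg[5]=2.
Step 3: smallest deg-1 vertex = 6, p_3 = 1. Add edge {1,6}. Now deg[6]=0, deg[1]=1.
Step 4: smallest deg-1 vertex = 1, p_4 = 4. Add edge {1,4}. Now deg[1]=0, deg[4]=1.
Step 5: smallest deg-1 vertex = 4, p_5 = 5. Add edge {4,5}. Now deg[4]=0, deg[5]=1.
Final: two remaining deg-1 vertices are 5, 7. Add edge {5,7}.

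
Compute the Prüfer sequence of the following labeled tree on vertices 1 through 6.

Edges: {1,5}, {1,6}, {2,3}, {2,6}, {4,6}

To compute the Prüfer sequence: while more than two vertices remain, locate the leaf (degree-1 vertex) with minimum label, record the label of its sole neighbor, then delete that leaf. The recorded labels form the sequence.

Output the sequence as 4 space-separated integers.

Answer: 2 6 6 1

Derivation:
Step 1: leaves = {3,4,5}. Remove smallest leaf 3, emit neighbor 2.
Step 2: leaves = {2,4,5}. Remove smallest leaf 2, emit neighbor 6.
Step 3: leaves = {4,5}. Remove smallest leaf 4, emit neighbor 6.
Step 4: leaves = {5,6}. Remove smallest leaf 5, emit neighbor 1.
Done: 2 vertices remain (1, 6). Sequence = [2 6 6 1]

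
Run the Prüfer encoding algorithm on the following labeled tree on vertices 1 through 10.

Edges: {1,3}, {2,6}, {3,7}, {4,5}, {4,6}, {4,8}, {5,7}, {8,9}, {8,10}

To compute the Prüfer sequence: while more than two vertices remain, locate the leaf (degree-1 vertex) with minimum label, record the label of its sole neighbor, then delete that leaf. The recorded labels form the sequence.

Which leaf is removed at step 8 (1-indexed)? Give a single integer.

Answer: 9

Derivation:
Step 1: current leaves = {1,2,9,10}. Remove leaf 1 (neighbor: 3).
Step 2: current leaves = {2,3,9,10}. Remove leaf 2 (neighbor: 6).
Step 3: current leaves = {3,6,9,10}. Remove leaf 3 (neighbor: 7).
Step 4: current leaves = {6,7,9,10}. Remove leaf 6 (neighbor: 4).
Step 5: current leaves = {7,9,10}. Remove leaf 7 (neighbor: 5).
Step 6: current leaves = {5,9,10}. Remove leaf 5 (neighbor: 4).
Step 7: current leaves = {4,9,10}. Remove leaf 4 (neighbor: 8).
Step 8: current leaves = {9,10}. Remove leaf 9 (neighbor: 8).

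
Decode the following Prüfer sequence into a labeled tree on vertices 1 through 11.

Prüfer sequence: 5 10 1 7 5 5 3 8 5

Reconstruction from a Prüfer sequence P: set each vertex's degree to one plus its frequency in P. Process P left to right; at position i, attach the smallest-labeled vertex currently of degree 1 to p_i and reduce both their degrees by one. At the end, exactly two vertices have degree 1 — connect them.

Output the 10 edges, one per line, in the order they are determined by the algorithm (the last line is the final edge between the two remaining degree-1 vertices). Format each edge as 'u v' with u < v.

Initial degrees: {1:2, 2:1, 3:2, 4:1, 5:5, 6:1, 7:2, 8:2, 9:1, 10:2, 11:1}
Step 1: smallest deg-1 vertex = 2, p_1 = 5. Add edge {2,5}. Now deg[2]=0, deg[5]=4.
Step 2: smallest deg-1 vertex = 4, p_2 = 10. Add edge {4,10}. Now deg[4]=0, deg[10]=1.
Step 3: smallest deg-1 vertex = 6, p_3 = 1. Add edge {1,6}. Now deg[6]=0, deg[1]=1.
Step 4: smallest deg-1 vertex = 1, p_4 = 7. Add edge {1,7}. Now deg[1]=0, deg[7]=1.
Step 5: smallest deg-1 vertex = 7, p_5 = 5. Add edge {5,7}. Now deg[7]=0, deg[5]=3.
Step 6: smallest deg-1 vertex = 9, p_6 = 5. Add edge {5,9}. Now deg[9]=0, deg[5]=2.
Step 7: smallest deg-1 vertex = 10, p_7 = 3. Add edge {3,10}. Now deg[10]=0, deg[3]=1.
Step 8: smallest deg-1 vertex = 3, p_8 = 8. Add edge {3,8}. Now deg[3]=0, deg[8]=1.
Step 9: smallest deg-1 vertex = 8, p_9 = 5. Add edge {5,8}. Now deg[8]=0, deg[5]=1.
Final: two remaining deg-1 vertices are 5, 11. Add edge {5,11}.

Answer: 2 5
4 10
1 6
1 7
5 7
5 9
3 10
3 8
5 8
5 11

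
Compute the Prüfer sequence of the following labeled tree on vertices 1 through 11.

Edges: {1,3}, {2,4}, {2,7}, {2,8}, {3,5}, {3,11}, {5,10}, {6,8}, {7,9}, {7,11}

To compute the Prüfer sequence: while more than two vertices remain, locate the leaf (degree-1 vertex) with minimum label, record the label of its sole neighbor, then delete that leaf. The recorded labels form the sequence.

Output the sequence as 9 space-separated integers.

Step 1: leaves = {1,4,6,9,10}. Remove smallest leaf 1, emit neighbor 3.
Step 2: leaves = {4,6,9,10}. Remove smallest leaf 4, emit neighbor 2.
Step 3: leaves = {6,9,10}. Remove smallest leaf 6, emit neighbor 8.
Step 4: leaves = {8,9,10}. Remove smallest leaf 8, emit neighbor 2.
Step 5: leaves = {2,9,10}. Remove smallest leaf 2, emit neighbor 7.
Step 6: leaves = {9,10}. Remove smallest leaf 9, emit neighbor 7.
Step 7: leaves = {7,10}. Remove smallest leaf 7, emit neighbor 11.
Step 8: leaves = {10,11}. Remove smallest leaf 10, emit neighbor 5.
Step 9: leaves = {5,11}. Remove smallest leaf 5, emit neighbor 3.
Done: 2 vertices remain (3, 11). Sequence = [3 2 8 2 7 7 11 5 3]

Answer: 3 2 8 2 7 7 11 5 3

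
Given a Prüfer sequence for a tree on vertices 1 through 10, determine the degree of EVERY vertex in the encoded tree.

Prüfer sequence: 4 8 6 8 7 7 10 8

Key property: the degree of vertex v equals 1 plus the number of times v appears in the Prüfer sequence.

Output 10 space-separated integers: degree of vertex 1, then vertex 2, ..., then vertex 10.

p_1 = 4: count[4] becomes 1
p_2 = 8: count[8] becomes 1
p_3 = 6: count[6] becomes 1
p_4 = 8: count[8] becomes 2
p_5 = 7: count[7] becomes 1
p_6 = 7: count[7] becomes 2
p_7 = 10: count[10] becomes 1
p_8 = 8: count[8] becomes 3
Degrees (1 + count): deg[1]=1+0=1, deg[2]=1+0=1, deg[3]=1+0=1, deg[4]=1+1=2, deg[5]=1+0=1, deg[6]=1+1=2, deg[7]=1+2=3, deg[8]=1+3=4, deg[9]=1+0=1, deg[10]=1+1=2

Answer: 1 1 1 2 1 2 3 4 1 2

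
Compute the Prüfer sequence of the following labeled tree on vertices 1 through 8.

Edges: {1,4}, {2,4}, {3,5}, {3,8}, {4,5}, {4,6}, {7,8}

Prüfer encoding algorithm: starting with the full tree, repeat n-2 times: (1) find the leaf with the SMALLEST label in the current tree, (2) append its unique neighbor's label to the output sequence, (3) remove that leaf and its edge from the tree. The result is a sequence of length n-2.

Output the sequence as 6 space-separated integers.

Answer: 4 4 4 5 3 8

Derivation:
Step 1: leaves = {1,2,6,7}. Remove smallest leaf 1, emit neighbor 4.
Step 2: leaves = {2,6,7}. Remove smallest leaf 2, emit neighbor 4.
Step 3: leaves = {6,7}. Remove smallest leaf 6, emit neighbor 4.
Step 4: leaves = {4,7}. Remove smallest leaf 4, emit neighbor 5.
Step 5: leaves = {5,7}. Remove smallest leaf 5, emit neighbor 3.
Step 6: leaves = {3,7}. Remove smallest leaf 3, emit neighbor 8.
Done: 2 vertices remain (7, 8). Sequence = [4 4 4 5 3 8]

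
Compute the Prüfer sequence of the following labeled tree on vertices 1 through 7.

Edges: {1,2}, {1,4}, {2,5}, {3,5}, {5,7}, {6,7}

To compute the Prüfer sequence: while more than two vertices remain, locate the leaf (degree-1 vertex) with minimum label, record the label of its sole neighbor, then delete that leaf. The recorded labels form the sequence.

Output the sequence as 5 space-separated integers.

Answer: 5 1 2 5 7

Derivation:
Step 1: leaves = {3,4,6}. Remove smallest leaf 3, emit neighbor 5.
Step 2: leaves = {4,6}. Remove smallest leaf 4, emit neighbor 1.
Step 3: leaves = {1,6}. Remove smallest leaf 1, emit neighbor 2.
Step 4: leaves = {2,6}. Remove smallest leaf 2, emit neighbor 5.
Step 5: leaves = {5,6}. Remove smallest leaf 5, emit neighbor 7.
Done: 2 vertices remain (6, 7). Sequence = [5 1 2 5 7]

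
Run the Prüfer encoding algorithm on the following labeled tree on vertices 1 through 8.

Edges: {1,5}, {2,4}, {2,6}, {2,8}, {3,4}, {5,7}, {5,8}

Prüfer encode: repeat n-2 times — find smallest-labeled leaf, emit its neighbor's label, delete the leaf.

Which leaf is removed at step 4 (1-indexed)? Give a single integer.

Answer: 6

Derivation:
Step 1: current leaves = {1,3,6,7}. Remove leaf 1 (neighbor: 5).
Step 2: current leaves = {3,6,7}. Remove leaf 3 (neighbor: 4).
Step 3: current leaves = {4,6,7}. Remove leaf 4 (neighbor: 2).
Step 4: current leaves = {6,7}. Remove leaf 6 (neighbor: 2).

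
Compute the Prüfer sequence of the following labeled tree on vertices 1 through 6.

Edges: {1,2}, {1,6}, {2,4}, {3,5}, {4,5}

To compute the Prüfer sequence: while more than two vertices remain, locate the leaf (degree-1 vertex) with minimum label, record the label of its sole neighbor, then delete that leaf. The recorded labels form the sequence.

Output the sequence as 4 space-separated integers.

Step 1: leaves = {3,6}. Remove smallest leaf 3, emit neighbor 5.
Step 2: leaves = {5,6}. Remove smallest leaf 5, emit neighbor 4.
Step 3: leaves = {4,6}. Remove smallest leaf 4, emit neighbor 2.
Step 4: leaves = {2,6}. Remove smallest leaf 2, emit neighbor 1.
Done: 2 vertices remain (1, 6). Sequence = [5 4 2 1]

Answer: 5 4 2 1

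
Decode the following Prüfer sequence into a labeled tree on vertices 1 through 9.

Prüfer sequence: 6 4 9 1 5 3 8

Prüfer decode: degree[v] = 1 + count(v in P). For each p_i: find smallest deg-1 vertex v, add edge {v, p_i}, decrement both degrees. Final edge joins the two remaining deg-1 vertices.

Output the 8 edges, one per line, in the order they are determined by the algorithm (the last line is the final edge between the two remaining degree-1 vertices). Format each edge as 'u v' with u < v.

Answer: 2 6
4 6
4 9
1 7
1 5
3 5
3 8
8 9

Derivation:
Initial degrees: {1:2, 2:1, 3:2, 4:2, 5:2, 6:2, 7:1, 8:2, 9:2}
Step 1: smallest deg-1 vertex = 2, p_1 = 6. Add edge {2,6}. Now deg[2]=0, deg[6]=1.
Step 2: smallest deg-1 vertex = 6, p_2 = 4. Add edge {4,6}. Now deg[6]=0, deg[4]=1.
Step 3: smallest deg-1 vertex = 4, p_3 = 9. Add edge {4,9}. Now deg[4]=0, deg[9]=1.
Step 4: smallest deg-1 vertex = 7, p_4 = 1. Add edge {1,7}. Now deg[7]=0, deg[1]=1.
Step 5: smallest deg-1 vertex = 1, p_5 = 5. Add edge {1,5}. Now deg[1]=0, deg[5]=1.
Step 6: smallest deg-1 vertex = 5, p_6 = 3. Add edge {3,5}. Now deg[5]=0, deg[3]=1.
Step 7: smallest deg-1 vertex = 3, p_7 = 8. Add edge {3,8}. Now deg[3]=0, deg[8]=1.
Final: two remaining deg-1 vertices are 8, 9. Add edge {8,9}.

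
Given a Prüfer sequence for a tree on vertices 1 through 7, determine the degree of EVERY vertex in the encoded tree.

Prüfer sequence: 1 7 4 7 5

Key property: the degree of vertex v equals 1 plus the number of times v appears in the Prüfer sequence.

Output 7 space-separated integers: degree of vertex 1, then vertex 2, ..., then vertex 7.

Answer: 2 1 1 2 2 1 3

Derivation:
p_1 = 1: count[1] becomes 1
p_2 = 7: count[7] becomes 1
p_3 = 4: count[4] becomes 1
p_4 = 7: count[7] becomes 2
p_5 = 5: count[5] becomes 1
Degrees (1 + count): deg[1]=1+1=2, deg[2]=1+0=1, deg[3]=1+0=1, deg[4]=1+1=2, deg[5]=1+1=2, deg[6]=1+0=1, deg[7]=1+2=3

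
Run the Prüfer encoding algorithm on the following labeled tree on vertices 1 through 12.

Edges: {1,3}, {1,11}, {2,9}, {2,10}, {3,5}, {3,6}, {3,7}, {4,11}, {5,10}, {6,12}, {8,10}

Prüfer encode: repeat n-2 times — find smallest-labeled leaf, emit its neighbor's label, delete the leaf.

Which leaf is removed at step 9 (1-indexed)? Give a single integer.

Step 1: current leaves = {4,7,8,9,12}. Remove leaf 4 (neighbor: 11).
Step 2: current leaves = {7,8,9,11,12}. Remove leaf 7 (neighbor: 3).
Step 3: current leaves = {8,9,11,12}. Remove leaf 8 (neighbor: 10).
Step 4: current leaves = {9,11,12}. Remove leaf 9 (neighbor: 2).
Step 5: current leaves = {2,11,12}. Remove leaf 2 (neighbor: 10).
Step 6: current leaves = {10,11,12}. Remove leaf 10 (neighbor: 5).
Step 7: current leaves = {5,11,12}. Remove leaf 5 (neighbor: 3).
Step 8: current leaves = {11,12}. Remove leaf 11 (neighbor: 1).
Step 9: current leaves = {1,12}. Remove leaf 1 (neighbor: 3).

Answer: 1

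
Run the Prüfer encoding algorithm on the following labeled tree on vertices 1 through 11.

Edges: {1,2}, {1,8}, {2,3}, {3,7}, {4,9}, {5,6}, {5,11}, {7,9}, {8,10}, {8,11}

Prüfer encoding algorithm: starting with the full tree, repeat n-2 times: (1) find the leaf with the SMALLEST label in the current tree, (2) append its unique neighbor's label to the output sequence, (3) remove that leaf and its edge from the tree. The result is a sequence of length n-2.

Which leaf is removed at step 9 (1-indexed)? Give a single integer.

Step 1: current leaves = {4,6,10}. Remove leaf 4 (neighbor: 9).
Step 2: current leaves = {6,9,10}. Remove leaf 6 (neighbor: 5).
Step 3: current leaves = {5,9,10}. Remove leaf 5 (neighbor: 11).
Step 4: current leaves = {9,10,11}. Remove leaf 9 (neighbor: 7).
Step 5: current leaves = {7,10,11}. Remove leaf 7 (neighbor: 3).
Step 6: current leaves = {3,10,11}. Remove leaf 3 (neighbor: 2).
Step 7: current leaves = {2,10,11}. Remove leaf 2 (neighbor: 1).
Step 8: current leaves = {1,10,11}. Remove leaf 1 (neighbor: 8).
Step 9: current leaves = {10,11}. Remove leaf 10 (neighbor: 8).

Answer: 10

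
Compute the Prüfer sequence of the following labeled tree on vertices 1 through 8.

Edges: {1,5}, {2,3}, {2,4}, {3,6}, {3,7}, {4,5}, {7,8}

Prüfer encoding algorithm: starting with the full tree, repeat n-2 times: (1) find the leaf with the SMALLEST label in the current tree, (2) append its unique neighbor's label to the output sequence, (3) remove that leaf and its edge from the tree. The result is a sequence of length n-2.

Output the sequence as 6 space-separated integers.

Step 1: leaves = {1,6,8}. Remove smallest leaf 1, emit neighbor 5.
Step 2: leaves = {5,6,8}. Remove smallest leaf 5, emit neighbor 4.
Step 3: leaves = {4,6,8}. Remove smallest leaf 4, emit neighbor 2.
Step 4: leaves = {2,6,8}. Remove smallest leaf 2, emit neighbor 3.
Step 5: leaves = {6,8}. Remove smallest leaf 6, emit neighbor 3.
Step 6: leaves = {3,8}. Remove smallest leaf 3, emit neighbor 7.
Done: 2 vertices remain (7, 8). Sequence = [5 4 2 3 3 7]

Answer: 5 4 2 3 3 7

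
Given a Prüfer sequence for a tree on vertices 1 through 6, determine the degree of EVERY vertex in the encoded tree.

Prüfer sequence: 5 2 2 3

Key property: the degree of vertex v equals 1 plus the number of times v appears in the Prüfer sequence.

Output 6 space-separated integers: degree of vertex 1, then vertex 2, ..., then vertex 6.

p_1 = 5: count[5] becomes 1
p_2 = 2: count[2] becomes 1
p_3 = 2: count[2] becomes 2
p_4 = 3: count[3] becomes 1
Degrees (1 + count): deg[1]=1+0=1, deg[2]=1+2=3, deg[3]=1+1=2, deg[4]=1+0=1, deg[5]=1+1=2, deg[6]=1+0=1

Answer: 1 3 2 1 2 1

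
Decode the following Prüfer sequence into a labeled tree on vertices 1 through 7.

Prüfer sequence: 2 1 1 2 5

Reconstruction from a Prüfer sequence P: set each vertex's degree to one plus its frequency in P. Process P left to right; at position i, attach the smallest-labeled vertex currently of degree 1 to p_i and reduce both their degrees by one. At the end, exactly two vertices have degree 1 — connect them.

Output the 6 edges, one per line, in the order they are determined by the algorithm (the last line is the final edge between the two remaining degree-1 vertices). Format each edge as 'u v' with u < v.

Answer: 2 3
1 4
1 6
1 2
2 5
5 7

Derivation:
Initial degrees: {1:3, 2:3, 3:1, 4:1, 5:2, 6:1, 7:1}
Step 1: smallest deg-1 vertex = 3, p_1 = 2. Add edge {2,3}. Now deg[3]=0, deg[2]=2.
Step 2: smallest deg-1 vertex = 4, p_2 = 1. Add edge {1,4}. Now deg[4]=0, deg[1]=2.
Step 3: smallest deg-1 vertex = 6, p_3 = 1. Add edge {1,6}. Now deg[6]=0, deg[1]=1.
Step 4: smallest deg-1 vertex = 1, p_4 = 2. Add edge {1,2}. Now deg[1]=0, deg[2]=1.
Step 5: smallest deg-1 vertex = 2, p_5 = 5. Add edge {2,5}. Now deg[2]=0, deg[5]=1.
Final: two remaining deg-1 vertices are 5, 7. Add edge {5,7}.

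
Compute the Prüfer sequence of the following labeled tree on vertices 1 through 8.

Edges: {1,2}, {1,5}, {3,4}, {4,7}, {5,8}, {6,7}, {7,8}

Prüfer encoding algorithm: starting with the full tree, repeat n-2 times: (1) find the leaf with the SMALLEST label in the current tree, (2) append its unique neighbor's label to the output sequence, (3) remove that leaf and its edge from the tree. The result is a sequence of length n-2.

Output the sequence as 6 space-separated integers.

Step 1: leaves = {2,3,6}. Remove smallest leaf 2, emit neighbor 1.
Step 2: leaves = {1,3,6}. Remove smallest leaf 1, emit neighbor 5.
Step 3: leaves = {3,5,6}. Remove smallest leaf 3, emit neighbor 4.
Step 4: leaves = {4,5,6}. Remove smallest leaf 4, emit neighbor 7.
Step 5: leaves = {5,6}. Remove smallest leaf 5, emit neighbor 8.
Step 6: leaves = {6,8}. Remove smallest leaf 6, emit neighbor 7.
Done: 2 vertices remain (7, 8). Sequence = [1 5 4 7 8 7]

Answer: 1 5 4 7 8 7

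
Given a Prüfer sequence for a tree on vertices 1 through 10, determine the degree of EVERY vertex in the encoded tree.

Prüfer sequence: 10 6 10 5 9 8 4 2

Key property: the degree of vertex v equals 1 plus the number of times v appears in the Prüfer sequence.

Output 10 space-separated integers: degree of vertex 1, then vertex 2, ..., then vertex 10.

Answer: 1 2 1 2 2 2 1 2 2 3

Derivation:
p_1 = 10: count[10] becomes 1
p_2 = 6: count[6] becomes 1
p_3 = 10: count[10] becomes 2
p_4 = 5: count[5] becomes 1
p_5 = 9: count[9] becomes 1
p_6 = 8: count[8] becomes 1
p_7 = 4: count[4] becomes 1
p_8 = 2: count[2] becomes 1
Degrees (1 + count): deg[1]=1+0=1, deg[2]=1+1=2, deg[3]=1+0=1, deg[4]=1+1=2, deg[5]=1+1=2, deg[6]=1+1=2, deg[7]=1+0=1, deg[8]=1+1=2, deg[9]=1+1=2, deg[10]=1+2=3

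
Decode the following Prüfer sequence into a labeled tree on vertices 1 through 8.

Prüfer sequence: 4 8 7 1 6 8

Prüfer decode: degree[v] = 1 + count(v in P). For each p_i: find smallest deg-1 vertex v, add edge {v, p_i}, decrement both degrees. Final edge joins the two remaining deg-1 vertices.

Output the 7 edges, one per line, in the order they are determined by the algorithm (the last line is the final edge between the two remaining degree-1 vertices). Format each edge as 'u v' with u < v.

Initial degrees: {1:2, 2:1, 3:1, 4:2, 5:1, 6:2, 7:2, 8:3}
Step 1: smallest deg-1 vertex = 2, p_1 = 4. Add edge {2,4}. Now deg[2]=0, deg[4]=1.
Step 2: smallest deg-1 vertex = 3, p_2 = 8. Add edge {3,8}. Now deg[3]=0, deg[8]=2.
Step 3: smallest deg-1 vertex = 4, p_3 = 7. Add edge {4,7}. Now deg[4]=0, deg[7]=1.
Step 4: smallest deg-1 vertex = 5, p_4 = 1. Add edge {1,5}. Now deg[5]=0, deg[1]=1.
Step 5: smallest deg-1 vertex = 1, p_5 = 6. Add edge {1,6}. Now deg[1]=0, deg[6]=1.
Step 6: smallest deg-1 vertex = 6, p_6 = 8. Add edge {6,8}. Now deg[6]=0, deg[8]=1.
Final: two remaining deg-1 vertices are 7, 8. Add edge {7,8}.

Answer: 2 4
3 8
4 7
1 5
1 6
6 8
7 8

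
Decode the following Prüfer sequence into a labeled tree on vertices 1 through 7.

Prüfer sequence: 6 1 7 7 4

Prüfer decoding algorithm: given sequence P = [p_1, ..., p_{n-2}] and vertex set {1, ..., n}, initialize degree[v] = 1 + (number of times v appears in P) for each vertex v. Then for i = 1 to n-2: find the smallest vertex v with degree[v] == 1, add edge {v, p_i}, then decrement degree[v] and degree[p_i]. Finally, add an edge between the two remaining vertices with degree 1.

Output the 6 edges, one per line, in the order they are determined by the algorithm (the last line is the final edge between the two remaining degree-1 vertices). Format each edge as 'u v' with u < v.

Answer: 2 6
1 3
1 7
5 7
4 6
4 7

Derivation:
Initial degrees: {1:2, 2:1, 3:1, 4:2, 5:1, 6:2, 7:3}
Step 1: smallest deg-1 vertex = 2, p_1 = 6. Add edge {2,6}. Now deg[2]=0, deg[6]=1.
Step 2: smallest deg-1 vertex = 3, p_2 = 1. Add edge {1,3}. Now deg[3]=0, deg[1]=1.
Step 3: smallest deg-1 vertex = 1, p_3 = 7. Add edge {1,7}. Now deg[1]=0, deg[7]=2.
Step 4: smallest deg-1 vertex = 5, p_4 = 7. Add edge {5,7}. Now deg[5]=0, deg[7]=1.
Step 5: smallest deg-1 vertex = 6, p_5 = 4. Add edge {4,6}. Now deg[6]=0, deg[4]=1.
Final: two remaining deg-1 vertices are 4, 7. Add edge {4,7}.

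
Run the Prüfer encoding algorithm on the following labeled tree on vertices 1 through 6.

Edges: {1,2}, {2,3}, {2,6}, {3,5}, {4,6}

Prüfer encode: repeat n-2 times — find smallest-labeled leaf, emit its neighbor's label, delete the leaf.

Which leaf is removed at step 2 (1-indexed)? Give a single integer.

Step 1: current leaves = {1,4,5}. Remove leaf 1 (neighbor: 2).
Step 2: current leaves = {4,5}. Remove leaf 4 (neighbor: 6).

Answer: 4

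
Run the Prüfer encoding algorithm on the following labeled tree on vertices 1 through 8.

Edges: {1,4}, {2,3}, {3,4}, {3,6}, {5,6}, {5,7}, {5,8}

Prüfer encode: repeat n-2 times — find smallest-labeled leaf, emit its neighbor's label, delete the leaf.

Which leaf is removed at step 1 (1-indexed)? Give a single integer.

Step 1: current leaves = {1,2,7,8}. Remove leaf 1 (neighbor: 4).

Answer: 1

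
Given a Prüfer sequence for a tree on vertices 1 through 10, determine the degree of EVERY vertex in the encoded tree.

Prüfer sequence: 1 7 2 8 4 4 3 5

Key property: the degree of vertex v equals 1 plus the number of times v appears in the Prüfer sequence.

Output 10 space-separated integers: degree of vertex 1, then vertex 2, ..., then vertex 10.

Answer: 2 2 2 3 2 1 2 2 1 1

Derivation:
p_1 = 1: count[1] becomes 1
p_2 = 7: count[7] becomes 1
p_3 = 2: count[2] becomes 1
p_4 = 8: count[8] becomes 1
p_5 = 4: count[4] becomes 1
p_6 = 4: count[4] becomes 2
p_7 = 3: count[3] becomes 1
p_8 = 5: count[5] becomes 1
Degrees (1 + count): deg[1]=1+1=2, deg[2]=1+1=2, deg[3]=1+1=2, deg[4]=1+2=3, deg[5]=1+1=2, deg[6]=1+0=1, deg[7]=1+1=2, deg[8]=1+1=2, deg[9]=1+0=1, deg[10]=1+0=1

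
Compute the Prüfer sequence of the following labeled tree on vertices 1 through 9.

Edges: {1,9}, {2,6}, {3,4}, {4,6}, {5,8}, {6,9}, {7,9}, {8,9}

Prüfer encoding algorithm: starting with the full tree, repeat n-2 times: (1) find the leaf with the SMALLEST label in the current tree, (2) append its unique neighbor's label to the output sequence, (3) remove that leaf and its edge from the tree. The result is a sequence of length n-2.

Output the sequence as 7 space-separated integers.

Step 1: leaves = {1,2,3,5,7}. Remove smallest leaf 1, emit neighbor 9.
Step 2: leaves = {2,3,5,7}. Remove smallest leaf 2, emit neighbor 6.
Step 3: leaves = {3,5,7}. Remove smallest leaf 3, emit neighbor 4.
Step 4: leaves = {4,5,7}. Remove smallest leaf 4, emit neighbor 6.
Step 5: leaves = {5,6,7}. Remove smallest leaf 5, emit neighbor 8.
Step 6: leaves = {6,7,8}. Remove smallest leaf 6, emit neighbor 9.
Step 7: leaves = {7,8}. Remove smallest leaf 7, emit neighbor 9.
Done: 2 vertices remain (8, 9). Sequence = [9 6 4 6 8 9 9]

Answer: 9 6 4 6 8 9 9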